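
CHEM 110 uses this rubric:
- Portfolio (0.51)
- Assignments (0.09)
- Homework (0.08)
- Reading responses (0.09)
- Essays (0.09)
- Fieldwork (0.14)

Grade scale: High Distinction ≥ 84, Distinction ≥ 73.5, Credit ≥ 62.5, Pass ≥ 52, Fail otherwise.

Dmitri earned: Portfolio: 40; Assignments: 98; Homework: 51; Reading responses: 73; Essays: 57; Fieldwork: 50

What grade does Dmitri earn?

Pass

Weighted total:
  Portfolio 40 × 0.51 = 20.4
  Assignments 98 × 0.09 = 8.82
  Homework 51 × 0.08 = 4.08
  Reading responses 73 × 0.09 = 6.57
  Essays 57 × 0.09 = 5.13
  Fieldwork 50 × 0.14 = 7
Sum = 52
52 is ≥ 52 and < 62.5 → Pass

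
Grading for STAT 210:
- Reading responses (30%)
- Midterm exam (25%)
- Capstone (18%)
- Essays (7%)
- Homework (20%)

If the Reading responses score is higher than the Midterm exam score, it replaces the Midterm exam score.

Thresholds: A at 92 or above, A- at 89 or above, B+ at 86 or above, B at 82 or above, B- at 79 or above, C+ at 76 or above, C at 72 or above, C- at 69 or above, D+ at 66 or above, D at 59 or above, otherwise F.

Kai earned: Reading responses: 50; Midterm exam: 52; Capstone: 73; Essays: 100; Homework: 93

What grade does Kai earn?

Reading responses (50) ≤ Midterm exam (52), so Midterm exam stays at 52.
Weighted total:
  Reading responses 50 × 0.3 = 15
  Midterm exam 52 × 0.25 = 13
  Capstone 73 × 0.18 = 13.14
  Essays 100 × 0.07 = 7
  Homework 93 × 0.2 = 18.6
Sum = 66.74
66.74 is ≥ 66 and < 69 → D+

D+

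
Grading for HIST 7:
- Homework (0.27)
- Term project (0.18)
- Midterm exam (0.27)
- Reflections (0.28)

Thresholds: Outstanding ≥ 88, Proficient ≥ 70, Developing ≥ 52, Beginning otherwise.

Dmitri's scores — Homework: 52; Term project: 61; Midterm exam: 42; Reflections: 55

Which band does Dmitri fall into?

Beginning

Weighted total:
  Homework 52 × 0.27 = 14.04
  Term project 61 × 0.18 = 10.98
  Midterm exam 42 × 0.27 = 11.34
  Reflections 55 × 0.28 = 15.4
Sum = 51.76
51.76 < 52 → Beginning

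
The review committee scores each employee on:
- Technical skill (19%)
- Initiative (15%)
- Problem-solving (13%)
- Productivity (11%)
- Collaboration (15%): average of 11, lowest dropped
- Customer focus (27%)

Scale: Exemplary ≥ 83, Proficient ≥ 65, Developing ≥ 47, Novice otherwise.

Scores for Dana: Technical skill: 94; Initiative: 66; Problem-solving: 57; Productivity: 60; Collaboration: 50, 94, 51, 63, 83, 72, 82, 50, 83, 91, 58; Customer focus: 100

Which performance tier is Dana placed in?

Collaboration: drop 50 → average of remaining 10 = 727/10 = 72.7
Weighted total:
  Technical skill 94 × 0.19 = 17.86
  Initiative 66 × 0.15 = 9.9
  Problem-solving 57 × 0.13 = 7.41
  Productivity 60 × 0.11 = 6.6
  Collaboration 72.7 × 0.15 = 10.905
  Customer focus 100 × 0.27 = 27
Sum = 79.675
79.675 is ≥ 65 and < 83 → Proficient

Proficient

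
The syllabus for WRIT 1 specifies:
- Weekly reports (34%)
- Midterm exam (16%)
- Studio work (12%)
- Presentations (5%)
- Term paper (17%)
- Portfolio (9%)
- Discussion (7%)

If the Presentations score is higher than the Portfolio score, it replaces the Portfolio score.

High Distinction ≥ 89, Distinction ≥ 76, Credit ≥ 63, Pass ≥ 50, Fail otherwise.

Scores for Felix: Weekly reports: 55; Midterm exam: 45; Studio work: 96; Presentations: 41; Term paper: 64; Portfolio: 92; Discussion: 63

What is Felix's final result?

Presentations (41) ≤ Portfolio (92), so Portfolio stays at 92.
Weighted total:
  Weekly reports 55 × 0.34 = 18.7
  Midterm exam 45 × 0.16 = 7.2
  Studio work 96 × 0.12 = 11.52
  Presentations 41 × 0.05 = 2.05
  Term paper 64 × 0.17 = 10.88
  Portfolio 92 × 0.09 = 8.28
  Discussion 63 × 0.07 = 4.41
Sum = 63.04
63.04 is ≥ 63 and < 76 → Credit

Credit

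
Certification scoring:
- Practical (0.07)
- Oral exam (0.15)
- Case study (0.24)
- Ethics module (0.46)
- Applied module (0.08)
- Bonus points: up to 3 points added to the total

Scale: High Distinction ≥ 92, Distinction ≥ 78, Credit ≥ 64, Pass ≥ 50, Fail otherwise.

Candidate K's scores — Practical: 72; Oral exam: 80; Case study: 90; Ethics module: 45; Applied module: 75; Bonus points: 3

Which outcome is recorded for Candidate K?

Weighted total:
  Practical 72 × 0.07 = 5.04
  Oral exam 80 × 0.15 = 12
  Case study 90 × 0.24 = 21.6
  Ethics module 45 × 0.46 = 20.7
  Applied module 75 × 0.08 = 6
Sum = 65.34
Bonus points: 65.34 + 3 = 68.34
68.34 is ≥ 64 and < 78 → Credit

Credit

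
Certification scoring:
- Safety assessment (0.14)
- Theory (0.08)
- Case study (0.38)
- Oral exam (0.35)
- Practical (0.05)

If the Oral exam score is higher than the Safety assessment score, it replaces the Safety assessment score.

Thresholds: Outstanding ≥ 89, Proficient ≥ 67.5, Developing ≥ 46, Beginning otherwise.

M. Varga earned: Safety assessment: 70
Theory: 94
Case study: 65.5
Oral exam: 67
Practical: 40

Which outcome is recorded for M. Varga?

Proficient

Oral exam (67) ≤ Safety assessment (70), so Safety assessment stays at 70.
Weighted total:
  Safety assessment 70 × 0.14 = 9.8
  Theory 94 × 0.08 = 7.52
  Case study 65.5 × 0.38 = 24.89
  Oral exam 67 × 0.35 = 23.45
  Practical 40 × 0.05 = 2
Sum = 67.66
67.66 is ≥ 67.5 and < 89 → Proficient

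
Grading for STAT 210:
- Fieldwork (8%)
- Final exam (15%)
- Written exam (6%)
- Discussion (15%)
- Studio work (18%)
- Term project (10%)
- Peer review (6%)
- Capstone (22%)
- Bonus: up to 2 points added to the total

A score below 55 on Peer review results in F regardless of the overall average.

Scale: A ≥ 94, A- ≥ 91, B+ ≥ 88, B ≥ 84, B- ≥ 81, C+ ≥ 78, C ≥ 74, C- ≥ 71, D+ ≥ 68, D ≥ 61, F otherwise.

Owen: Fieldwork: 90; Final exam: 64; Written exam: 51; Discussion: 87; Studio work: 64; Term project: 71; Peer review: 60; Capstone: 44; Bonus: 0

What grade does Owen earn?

D

Peer review score 60 ≥ 55: minimum met.
Weighted total:
  Fieldwork 90 × 0.08 = 7.2
  Final exam 64 × 0.15 = 9.6
  Written exam 51 × 0.06 = 3.06
  Discussion 87 × 0.15 = 13.05
  Studio work 64 × 0.18 = 11.52
  Term project 71 × 0.1 = 7.1
  Peer review 60 × 0.06 = 3.6
  Capstone 44 × 0.22 = 9.68
Sum = 64.81
Bonus: 64.81 + 0 = 64.81
64.81 is ≥ 61 and < 68 → D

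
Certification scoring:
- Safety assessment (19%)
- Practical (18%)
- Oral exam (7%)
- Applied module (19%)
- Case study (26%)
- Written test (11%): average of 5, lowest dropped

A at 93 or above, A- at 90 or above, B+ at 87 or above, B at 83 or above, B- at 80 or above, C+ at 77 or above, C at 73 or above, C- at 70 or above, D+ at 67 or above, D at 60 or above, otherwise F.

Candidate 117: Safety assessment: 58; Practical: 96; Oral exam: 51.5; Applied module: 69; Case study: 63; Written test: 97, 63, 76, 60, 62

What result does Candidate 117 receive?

Written test: drop 60 → average of remaining 4 = 298/4 = 74.5
Weighted total:
  Safety assessment 58 × 0.19 = 11.02
  Practical 96 × 0.18 = 17.28
  Oral exam 51.5 × 0.07 = 3.605
  Applied module 69 × 0.19 = 13.11
  Case study 63 × 0.26 = 16.38
  Written test 74.5 × 0.11 = 8.195
Sum = 69.59
69.59 is ≥ 67 and < 70 → D+

D+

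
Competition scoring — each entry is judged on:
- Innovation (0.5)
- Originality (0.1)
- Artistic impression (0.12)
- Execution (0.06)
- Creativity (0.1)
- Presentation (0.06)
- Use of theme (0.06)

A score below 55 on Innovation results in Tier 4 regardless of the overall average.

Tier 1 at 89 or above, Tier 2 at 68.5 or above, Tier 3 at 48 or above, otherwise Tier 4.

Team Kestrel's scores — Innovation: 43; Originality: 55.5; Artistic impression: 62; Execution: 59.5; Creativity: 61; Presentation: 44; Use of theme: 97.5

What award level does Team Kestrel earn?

Innovation score 43 < 55: minimum not met.
Weighted total:
  Innovation 43 × 0.5 = 21.5
  Originality 55.5 × 0.1 = 5.55
  Artistic impression 62 × 0.12 = 7.44
  Execution 59.5 × 0.06 = 3.57
  Creativity 61 × 0.1 = 6.1
  Presentation 44 × 0.06 = 2.64
  Use of theme 97.5 × 0.06 = 5.85
Sum = 52.65
Because the Innovation minimum was not met, the result is Tier 4.

Tier 4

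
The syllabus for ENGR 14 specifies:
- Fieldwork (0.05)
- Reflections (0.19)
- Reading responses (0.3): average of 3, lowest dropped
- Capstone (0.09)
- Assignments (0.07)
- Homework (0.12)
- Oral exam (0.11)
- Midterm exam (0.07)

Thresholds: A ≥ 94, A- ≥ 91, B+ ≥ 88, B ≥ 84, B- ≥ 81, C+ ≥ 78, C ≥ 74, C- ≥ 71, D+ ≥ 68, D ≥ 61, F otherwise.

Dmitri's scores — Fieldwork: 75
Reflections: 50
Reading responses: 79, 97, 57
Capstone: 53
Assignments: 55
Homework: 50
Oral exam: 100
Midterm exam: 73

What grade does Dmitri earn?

Reading responses: drop 57 → average of remaining 2 = 176/2 = 88
Weighted total:
  Fieldwork 75 × 0.05 = 3.75
  Reflections 50 × 0.19 = 9.5
  Reading responses 88 × 0.3 = 26.4
  Capstone 53 × 0.09 = 4.77
  Assignments 55 × 0.07 = 3.85
  Homework 50 × 0.12 = 6
  Oral exam 100 × 0.11 = 11
  Midterm exam 73 × 0.07 = 5.11
Sum = 70.38
70.38 is ≥ 68 and < 71 → D+

D+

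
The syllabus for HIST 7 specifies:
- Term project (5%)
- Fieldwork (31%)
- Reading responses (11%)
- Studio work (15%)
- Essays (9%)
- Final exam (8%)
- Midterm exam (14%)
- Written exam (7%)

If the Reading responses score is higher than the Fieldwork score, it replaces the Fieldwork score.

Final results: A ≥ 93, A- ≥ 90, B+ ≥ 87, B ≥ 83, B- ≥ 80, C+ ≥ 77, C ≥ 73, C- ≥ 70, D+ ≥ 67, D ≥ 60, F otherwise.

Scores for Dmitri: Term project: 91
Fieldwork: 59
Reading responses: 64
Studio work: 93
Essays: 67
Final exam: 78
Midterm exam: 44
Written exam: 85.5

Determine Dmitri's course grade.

Reading responses (64) > Fieldwork (59), so Fieldwork counts as 64.
Weighted total:
  Term project 91 × 0.05 = 4.55
  Fieldwork 64 × 0.31 = 19.84
  Reading responses 64 × 0.11 = 7.04
  Studio work 93 × 0.15 = 13.95
  Essays 67 × 0.09 = 6.03
  Final exam 78 × 0.08 = 6.24
  Midterm exam 44 × 0.14 = 6.16
  Written exam 85.5 × 0.07 = 5.985
Sum = 69.795
69.795 is ≥ 67 and < 70 → D+

D+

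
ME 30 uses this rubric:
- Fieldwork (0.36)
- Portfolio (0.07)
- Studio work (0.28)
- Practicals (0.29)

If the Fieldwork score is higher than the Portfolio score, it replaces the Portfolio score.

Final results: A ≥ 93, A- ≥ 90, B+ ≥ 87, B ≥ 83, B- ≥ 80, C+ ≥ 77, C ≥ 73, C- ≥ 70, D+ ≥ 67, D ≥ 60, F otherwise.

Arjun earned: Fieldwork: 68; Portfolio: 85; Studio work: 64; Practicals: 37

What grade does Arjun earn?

F

Fieldwork (68) ≤ Portfolio (85), so Portfolio stays at 85.
Weighted total:
  Fieldwork 68 × 0.36 = 24.48
  Portfolio 85 × 0.07 = 5.95
  Studio work 64 × 0.28 = 17.92
  Practicals 37 × 0.29 = 10.73
Sum = 59.08
59.08 < 60 → F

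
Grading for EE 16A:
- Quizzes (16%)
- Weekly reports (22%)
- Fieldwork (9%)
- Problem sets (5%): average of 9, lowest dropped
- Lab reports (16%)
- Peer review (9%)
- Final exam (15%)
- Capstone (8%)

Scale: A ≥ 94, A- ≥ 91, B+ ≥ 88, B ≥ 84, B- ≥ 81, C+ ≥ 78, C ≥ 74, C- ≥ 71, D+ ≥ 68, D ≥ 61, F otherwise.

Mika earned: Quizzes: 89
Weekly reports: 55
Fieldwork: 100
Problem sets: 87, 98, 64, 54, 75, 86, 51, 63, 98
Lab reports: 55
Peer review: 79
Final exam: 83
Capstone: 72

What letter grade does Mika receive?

Problem sets: drop 51 → average of remaining 8 = 625/8 = 78.125
Weighted total:
  Quizzes 89 × 0.16 = 14.24
  Weekly reports 55 × 0.22 = 12.1
  Fieldwork 100 × 0.09 = 9
  Problem sets 78.125 × 0.05 = 3.90625
  Lab reports 55 × 0.16 = 8.8
  Peer review 79 × 0.09 = 7.11
  Final exam 83 × 0.15 = 12.45
  Capstone 72 × 0.08 = 5.76
Sum = 73.36625
73.36625 is ≥ 71 and < 74 → C-

C-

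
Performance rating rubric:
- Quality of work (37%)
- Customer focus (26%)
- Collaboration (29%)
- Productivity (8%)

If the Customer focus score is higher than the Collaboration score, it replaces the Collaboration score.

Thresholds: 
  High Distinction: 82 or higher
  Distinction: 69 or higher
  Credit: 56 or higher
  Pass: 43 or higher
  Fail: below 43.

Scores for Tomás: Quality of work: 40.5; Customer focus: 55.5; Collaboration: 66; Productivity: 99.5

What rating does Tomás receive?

Credit

Customer focus (55.5) ≤ Collaboration (66), so Collaboration stays at 66.
Weighted total:
  Quality of work 40.5 × 0.37 = 14.985
  Customer focus 55.5 × 0.26 = 14.43
  Collaboration 66 × 0.29 = 19.14
  Productivity 99.5 × 0.08 = 7.96
Sum = 56.515
56.515 is ≥ 56 and < 69 → Credit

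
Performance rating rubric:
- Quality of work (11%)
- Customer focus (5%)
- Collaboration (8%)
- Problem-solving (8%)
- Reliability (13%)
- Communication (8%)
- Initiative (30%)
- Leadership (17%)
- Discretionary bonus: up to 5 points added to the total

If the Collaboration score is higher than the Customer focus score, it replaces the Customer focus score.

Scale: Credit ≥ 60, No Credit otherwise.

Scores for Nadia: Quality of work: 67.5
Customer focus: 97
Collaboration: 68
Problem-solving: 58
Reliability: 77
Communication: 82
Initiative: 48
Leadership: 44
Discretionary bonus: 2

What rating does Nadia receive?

Collaboration (68) ≤ Customer focus (97), so Customer focus stays at 97.
Weighted total:
  Quality of work 67.5 × 0.11 = 7.425
  Customer focus 97 × 0.05 = 4.85
  Collaboration 68 × 0.08 = 5.44
  Problem-solving 58 × 0.08 = 4.64
  Reliability 77 × 0.13 = 10.01
  Communication 82 × 0.08 = 6.56
  Initiative 48 × 0.3 = 14.4
  Leadership 44 × 0.17 = 7.48
Sum = 60.805
Discretionary bonus: 60.805 + 2 = 62.805
62.805 ≥ 60 → Credit

Credit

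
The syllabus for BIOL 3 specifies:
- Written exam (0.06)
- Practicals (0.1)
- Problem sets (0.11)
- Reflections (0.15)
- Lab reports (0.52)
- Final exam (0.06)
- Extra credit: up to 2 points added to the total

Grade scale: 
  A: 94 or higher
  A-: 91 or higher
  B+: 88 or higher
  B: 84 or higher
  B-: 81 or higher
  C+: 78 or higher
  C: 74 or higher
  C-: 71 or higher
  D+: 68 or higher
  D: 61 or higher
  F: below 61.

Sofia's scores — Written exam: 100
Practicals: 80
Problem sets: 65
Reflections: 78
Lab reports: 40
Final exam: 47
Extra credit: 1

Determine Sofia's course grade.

Weighted total:
  Written exam 100 × 0.06 = 6
  Practicals 80 × 0.1 = 8
  Problem sets 65 × 0.11 = 7.15
  Reflections 78 × 0.15 = 11.7
  Lab reports 40 × 0.52 = 20.8
  Final exam 47 × 0.06 = 2.82
Sum = 56.47
Extra credit: 56.47 + 1 = 57.47
57.47 < 61 → F

F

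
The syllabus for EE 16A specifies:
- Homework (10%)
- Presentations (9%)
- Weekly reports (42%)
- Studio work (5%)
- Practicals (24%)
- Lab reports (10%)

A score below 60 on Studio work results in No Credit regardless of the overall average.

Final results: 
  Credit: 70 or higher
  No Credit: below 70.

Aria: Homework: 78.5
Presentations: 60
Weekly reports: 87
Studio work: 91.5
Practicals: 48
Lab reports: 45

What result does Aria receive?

Credit

Studio work score 91.5 ≥ 60: minimum met.
Weighted total:
  Homework 78.5 × 0.1 = 7.85
  Presentations 60 × 0.09 = 5.4
  Weekly reports 87 × 0.42 = 36.54
  Studio work 91.5 × 0.05 = 4.575
  Practicals 48 × 0.24 = 11.52
  Lab reports 45 × 0.1 = 4.5
Sum = 70.385
70.385 ≥ 70 → Credit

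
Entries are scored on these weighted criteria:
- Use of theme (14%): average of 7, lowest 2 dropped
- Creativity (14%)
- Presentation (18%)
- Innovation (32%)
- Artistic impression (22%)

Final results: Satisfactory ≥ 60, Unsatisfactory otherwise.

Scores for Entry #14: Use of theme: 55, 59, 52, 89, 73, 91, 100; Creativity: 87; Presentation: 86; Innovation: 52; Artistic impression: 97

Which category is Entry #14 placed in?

Satisfactory

Use of theme: drop 52, 55 → average of remaining 5 = 412/5 = 82.4
Weighted total:
  Use of theme 82.4 × 0.14 = 11.536
  Creativity 87 × 0.14 = 12.18
  Presentation 86 × 0.18 = 15.48
  Innovation 52 × 0.32 = 16.64
  Artistic impression 97 × 0.22 = 21.34
Sum = 77.176
77.176 ≥ 60 → Satisfactory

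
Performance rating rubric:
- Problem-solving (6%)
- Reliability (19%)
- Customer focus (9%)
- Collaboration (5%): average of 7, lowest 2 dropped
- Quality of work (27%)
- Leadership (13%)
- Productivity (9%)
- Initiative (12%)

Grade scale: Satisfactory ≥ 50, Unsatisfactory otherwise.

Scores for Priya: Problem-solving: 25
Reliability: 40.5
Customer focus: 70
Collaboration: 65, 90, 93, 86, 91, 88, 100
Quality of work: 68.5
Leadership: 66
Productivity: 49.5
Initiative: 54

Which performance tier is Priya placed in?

Collaboration: drop 65, 86 → average of remaining 5 = 462/5 = 92.4
Weighted total:
  Problem-solving 25 × 0.06 = 1.5
  Reliability 40.5 × 0.19 = 7.695
  Customer focus 70 × 0.09 = 6.3
  Collaboration 92.4 × 0.05 = 4.62
  Quality of work 68.5 × 0.27 = 18.495
  Leadership 66 × 0.13 = 8.58
  Productivity 49.5 × 0.09 = 4.455
  Initiative 54 × 0.12 = 6.48
Sum = 58.125
58.125 ≥ 50 → Satisfactory

Satisfactory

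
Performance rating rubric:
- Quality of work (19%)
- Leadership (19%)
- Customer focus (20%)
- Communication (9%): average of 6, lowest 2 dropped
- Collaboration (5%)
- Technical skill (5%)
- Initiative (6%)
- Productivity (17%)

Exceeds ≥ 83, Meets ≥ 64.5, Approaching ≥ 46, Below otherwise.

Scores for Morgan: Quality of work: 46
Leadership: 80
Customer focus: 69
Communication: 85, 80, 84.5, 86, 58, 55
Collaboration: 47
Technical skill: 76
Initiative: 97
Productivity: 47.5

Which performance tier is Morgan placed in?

Communication: drop 55, 58 → average of remaining 4 = 335.5/4 = 83.875
Weighted total:
  Quality of work 46 × 0.19 = 8.74
  Leadership 80 × 0.19 = 15.2
  Customer focus 69 × 0.2 = 13.8
  Communication 83.875 × 0.09 = 7.54875
  Collaboration 47 × 0.05 = 2.35
  Technical skill 76 × 0.05 = 3.8
  Initiative 97 × 0.06 = 5.82
  Productivity 47.5 × 0.17 = 8.075
Sum = 65.33375
65.33375 is ≥ 64.5 and < 83 → Meets

Meets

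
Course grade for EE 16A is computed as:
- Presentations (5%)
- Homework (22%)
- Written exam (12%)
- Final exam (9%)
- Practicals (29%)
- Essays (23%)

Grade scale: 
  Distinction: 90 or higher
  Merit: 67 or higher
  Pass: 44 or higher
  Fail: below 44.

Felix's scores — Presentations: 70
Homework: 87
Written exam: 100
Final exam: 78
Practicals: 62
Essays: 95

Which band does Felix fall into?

Merit

Weighted total:
  Presentations 70 × 0.05 = 3.5
  Homework 87 × 0.22 = 19.14
  Written exam 100 × 0.12 = 12
  Final exam 78 × 0.09 = 7.02
  Practicals 62 × 0.29 = 17.98
  Essays 95 × 0.23 = 21.85
Sum = 81.49
81.49 is ≥ 67 and < 90 → Merit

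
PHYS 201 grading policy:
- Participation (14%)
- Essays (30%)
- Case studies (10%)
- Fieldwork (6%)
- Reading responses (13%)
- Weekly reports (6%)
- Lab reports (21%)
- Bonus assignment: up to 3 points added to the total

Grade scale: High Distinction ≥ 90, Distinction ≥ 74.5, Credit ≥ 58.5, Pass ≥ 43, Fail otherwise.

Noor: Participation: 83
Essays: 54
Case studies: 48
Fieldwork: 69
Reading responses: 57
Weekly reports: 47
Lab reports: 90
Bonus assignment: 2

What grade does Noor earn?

Weighted total:
  Participation 83 × 0.14 = 11.62
  Essays 54 × 0.3 = 16.2
  Case studies 48 × 0.1 = 4.8
  Fieldwork 69 × 0.06 = 4.14
  Reading responses 57 × 0.13 = 7.41
  Weekly reports 47 × 0.06 = 2.82
  Lab reports 90 × 0.21 = 18.9
Sum = 65.89
Bonus assignment: 65.89 + 2 = 67.89
67.89 is ≥ 58.5 and < 74.5 → Credit

Credit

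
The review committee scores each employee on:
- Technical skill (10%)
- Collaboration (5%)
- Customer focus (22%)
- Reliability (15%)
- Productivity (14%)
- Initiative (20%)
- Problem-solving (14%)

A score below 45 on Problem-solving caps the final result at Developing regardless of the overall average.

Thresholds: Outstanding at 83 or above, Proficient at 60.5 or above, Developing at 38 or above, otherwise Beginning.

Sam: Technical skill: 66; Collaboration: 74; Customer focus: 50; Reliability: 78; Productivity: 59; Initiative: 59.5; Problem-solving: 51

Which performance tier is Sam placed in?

Developing

Problem-solving score 51 ≥ 45: minimum met.
Weighted total:
  Technical skill 66 × 0.1 = 6.6
  Collaboration 74 × 0.05 = 3.7
  Customer focus 50 × 0.22 = 11
  Reliability 78 × 0.15 = 11.7
  Productivity 59 × 0.14 = 8.26
  Initiative 59.5 × 0.2 = 11.9
  Problem-solving 51 × 0.14 = 7.14
Sum = 60.3
60.3 is ≥ 38 and < 60.5 → Developing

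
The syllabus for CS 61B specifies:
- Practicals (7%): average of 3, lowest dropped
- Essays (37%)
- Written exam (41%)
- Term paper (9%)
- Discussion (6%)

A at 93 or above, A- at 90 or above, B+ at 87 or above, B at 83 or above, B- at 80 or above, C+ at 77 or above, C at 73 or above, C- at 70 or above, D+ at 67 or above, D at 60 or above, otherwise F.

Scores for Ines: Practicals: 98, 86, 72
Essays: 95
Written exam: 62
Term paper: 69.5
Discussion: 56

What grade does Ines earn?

Practicals: drop 72 → average of remaining 2 = 184/2 = 92
Weighted total:
  Practicals 92 × 0.07 = 6.44
  Essays 95 × 0.37 = 35.15
  Written exam 62 × 0.41 = 25.42
  Term paper 69.5 × 0.09 = 6.255
  Discussion 56 × 0.06 = 3.36
Sum = 76.625
76.625 is ≥ 73 and < 77 → C

C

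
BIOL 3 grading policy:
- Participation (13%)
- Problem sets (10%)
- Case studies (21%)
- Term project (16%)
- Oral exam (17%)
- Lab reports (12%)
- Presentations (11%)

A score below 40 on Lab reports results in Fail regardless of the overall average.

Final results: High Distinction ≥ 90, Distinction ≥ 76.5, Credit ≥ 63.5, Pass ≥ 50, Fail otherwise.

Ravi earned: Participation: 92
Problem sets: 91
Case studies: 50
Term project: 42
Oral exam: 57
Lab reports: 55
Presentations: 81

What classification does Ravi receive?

Pass

Lab reports score 55 ≥ 40: minimum met.
Weighted total:
  Participation 92 × 0.13 = 11.96
  Problem sets 91 × 0.1 = 9.1
  Case studies 50 × 0.21 = 10.5
  Term project 42 × 0.16 = 6.72
  Oral exam 57 × 0.17 = 9.69
  Lab reports 55 × 0.12 = 6.6
  Presentations 81 × 0.11 = 8.91
Sum = 63.48
63.48 is ≥ 50 and < 63.5 → Pass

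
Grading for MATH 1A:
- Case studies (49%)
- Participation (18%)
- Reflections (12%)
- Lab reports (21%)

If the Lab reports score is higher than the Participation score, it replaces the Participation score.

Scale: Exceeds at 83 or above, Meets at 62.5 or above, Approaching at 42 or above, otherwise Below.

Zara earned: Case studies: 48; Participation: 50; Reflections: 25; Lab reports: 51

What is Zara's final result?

Lab reports (51) > Participation (50), so Participation counts as 51.
Weighted total:
  Case studies 48 × 0.49 = 23.52
  Participation 51 × 0.18 = 9.18
  Reflections 25 × 0.12 = 3
  Lab reports 51 × 0.21 = 10.71
Sum = 46.41
46.41 is ≥ 42 and < 62.5 → Approaching

Approaching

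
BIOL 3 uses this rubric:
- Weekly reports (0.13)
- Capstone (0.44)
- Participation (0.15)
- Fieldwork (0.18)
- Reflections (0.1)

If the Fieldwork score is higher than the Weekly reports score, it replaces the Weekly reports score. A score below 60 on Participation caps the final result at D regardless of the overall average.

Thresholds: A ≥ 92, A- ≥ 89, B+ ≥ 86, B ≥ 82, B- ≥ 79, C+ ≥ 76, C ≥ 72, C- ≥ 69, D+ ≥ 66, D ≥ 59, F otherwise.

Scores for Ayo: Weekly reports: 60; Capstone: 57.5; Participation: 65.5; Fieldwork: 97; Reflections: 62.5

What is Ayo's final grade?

C-

Fieldwork (97) > Weekly reports (60), so Weekly reports counts as 97.
Participation score 65.5 ≥ 60: minimum met.
Weighted total:
  Weekly reports 97 × 0.13 = 12.61
  Capstone 57.5 × 0.44 = 25.3
  Participation 65.5 × 0.15 = 9.825
  Fieldwork 97 × 0.18 = 17.46
  Reflections 62.5 × 0.1 = 6.25
Sum = 71.445
71.445 is ≥ 69 and < 72 → C-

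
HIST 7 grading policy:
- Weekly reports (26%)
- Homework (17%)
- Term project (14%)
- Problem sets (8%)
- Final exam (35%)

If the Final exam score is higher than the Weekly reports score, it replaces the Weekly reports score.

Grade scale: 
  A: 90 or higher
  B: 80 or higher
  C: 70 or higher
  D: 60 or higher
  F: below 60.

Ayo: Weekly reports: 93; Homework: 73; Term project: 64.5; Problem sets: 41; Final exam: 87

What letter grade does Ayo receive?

Final exam (87) ≤ Weekly reports (93), so Weekly reports stays at 93.
Weighted total:
  Weekly reports 93 × 0.26 = 24.18
  Homework 73 × 0.17 = 12.41
  Term project 64.5 × 0.14 = 9.03
  Problem sets 41 × 0.08 = 3.28
  Final exam 87 × 0.35 = 30.45
Sum = 79.35
79.35 is ≥ 70 and < 80 → C

C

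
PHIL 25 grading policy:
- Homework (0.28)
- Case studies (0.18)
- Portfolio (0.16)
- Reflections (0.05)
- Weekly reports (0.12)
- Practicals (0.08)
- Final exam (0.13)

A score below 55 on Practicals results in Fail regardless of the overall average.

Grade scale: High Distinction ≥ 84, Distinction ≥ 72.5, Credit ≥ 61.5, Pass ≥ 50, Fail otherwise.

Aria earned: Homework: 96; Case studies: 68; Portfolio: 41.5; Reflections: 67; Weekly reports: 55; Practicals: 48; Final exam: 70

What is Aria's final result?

Fail

Practicals score 48 < 55: minimum not met.
Weighted total:
  Homework 96 × 0.28 = 26.88
  Case studies 68 × 0.18 = 12.24
  Portfolio 41.5 × 0.16 = 6.64
  Reflections 67 × 0.05 = 3.35
  Weekly reports 55 × 0.12 = 6.6
  Practicals 48 × 0.08 = 3.84
  Final exam 70 × 0.13 = 9.1
Sum = 68.65
Because the Practicals minimum was not met, the result is Fail.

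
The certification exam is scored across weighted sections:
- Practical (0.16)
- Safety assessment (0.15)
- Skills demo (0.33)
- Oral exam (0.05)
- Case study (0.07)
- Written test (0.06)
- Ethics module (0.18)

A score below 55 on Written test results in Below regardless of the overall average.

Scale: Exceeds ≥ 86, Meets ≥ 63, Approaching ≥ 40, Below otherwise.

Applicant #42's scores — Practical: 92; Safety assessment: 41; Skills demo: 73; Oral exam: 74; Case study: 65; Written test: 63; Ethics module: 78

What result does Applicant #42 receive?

Written test score 63 ≥ 55: minimum met.
Weighted total:
  Practical 92 × 0.16 = 14.72
  Safety assessment 41 × 0.15 = 6.15
  Skills demo 73 × 0.33 = 24.09
  Oral exam 74 × 0.05 = 3.7
  Case study 65 × 0.07 = 4.55
  Written test 63 × 0.06 = 3.78
  Ethics module 78 × 0.18 = 14.04
Sum = 71.03
71.03 is ≥ 63 and < 86 → Meets

Meets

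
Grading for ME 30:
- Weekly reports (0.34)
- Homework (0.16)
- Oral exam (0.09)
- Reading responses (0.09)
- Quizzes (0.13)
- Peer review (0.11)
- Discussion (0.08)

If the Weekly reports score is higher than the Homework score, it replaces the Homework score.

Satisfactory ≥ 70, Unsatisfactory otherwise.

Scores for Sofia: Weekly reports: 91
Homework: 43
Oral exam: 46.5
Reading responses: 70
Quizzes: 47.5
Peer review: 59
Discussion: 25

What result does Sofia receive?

Satisfactory

Weekly reports (91) > Homework (43), so Homework counts as 91.
Weighted total:
  Weekly reports 91 × 0.34 = 30.94
  Homework 91 × 0.16 = 14.56
  Oral exam 46.5 × 0.09 = 4.185
  Reading responses 70 × 0.09 = 6.3
  Quizzes 47.5 × 0.13 = 6.175
  Peer review 59 × 0.11 = 6.49
  Discussion 25 × 0.08 = 2
Sum = 70.65
70.65 ≥ 70 → Satisfactory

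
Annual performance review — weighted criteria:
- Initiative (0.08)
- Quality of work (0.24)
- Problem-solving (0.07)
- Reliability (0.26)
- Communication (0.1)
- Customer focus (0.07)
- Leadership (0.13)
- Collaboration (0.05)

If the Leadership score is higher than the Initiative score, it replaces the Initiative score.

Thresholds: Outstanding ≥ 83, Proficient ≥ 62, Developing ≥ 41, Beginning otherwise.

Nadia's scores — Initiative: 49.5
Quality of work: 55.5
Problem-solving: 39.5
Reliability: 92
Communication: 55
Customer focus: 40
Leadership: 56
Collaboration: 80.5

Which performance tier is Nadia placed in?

Proficient

Leadership (56) > Initiative (49.5), so Initiative counts as 56.
Weighted total:
  Initiative 56 × 0.08 = 4.48
  Quality of work 55.5 × 0.24 = 13.32
  Problem-solving 39.5 × 0.07 = 2.765
  Reliability 92 × 0.26 = 23.92
  Communication 55 × 0.1 = 5.5
  Customer focus 40 × 0.07 = 2.8
  Leadership 56 × 0.13 = 7.28
  Collaboration 80.5 × 0.05 = 4.025
Sum = 64.09
64.09 is ≥ 62 and < 83 → Proficient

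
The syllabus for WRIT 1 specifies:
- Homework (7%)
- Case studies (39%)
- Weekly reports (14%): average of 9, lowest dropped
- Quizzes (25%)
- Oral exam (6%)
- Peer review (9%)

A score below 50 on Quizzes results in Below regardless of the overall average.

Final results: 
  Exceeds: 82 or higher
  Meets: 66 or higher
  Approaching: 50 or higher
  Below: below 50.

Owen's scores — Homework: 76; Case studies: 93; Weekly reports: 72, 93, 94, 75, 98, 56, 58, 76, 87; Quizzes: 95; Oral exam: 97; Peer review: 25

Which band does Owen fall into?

Exceeds

Weekly reports: drop 56 → average of remaining 8 = 653/8 = 81.625
Quizzes score 95 ≥ 50: minimum met.
Weighted total:
  Homework 76 × 0.07 = 5.32
  Case studies 93 × 0.39 = 36.27
  Weekly reports 81.625 × 0.14 = 11.4275
  Quizzes 95 × 0.25 = 23.75
  Oral exam 97 × 0.06 = 5.82
  Peer review 25 × 0.09 = 2.25
Sum = 84.8375
84.8375 ≥ 82 → Exceeds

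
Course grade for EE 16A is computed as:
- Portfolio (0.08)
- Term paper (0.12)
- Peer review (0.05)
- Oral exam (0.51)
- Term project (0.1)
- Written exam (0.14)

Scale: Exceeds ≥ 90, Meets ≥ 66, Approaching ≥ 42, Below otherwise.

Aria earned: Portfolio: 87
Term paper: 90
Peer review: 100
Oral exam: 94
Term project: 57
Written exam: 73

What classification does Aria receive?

Weighted total:
  Portfolio 87 × 0.08 = 6.96
  Term paper 90 × 0.12 = 10.8
  Peer review 100 × 0.05 = 5
  Oral exam 94 × 0.51 = 47.94
  Term project 57 × 0.1 = 5.7
  Written exam 73 × 0.14 = 10.22
Sum = 86.62
86.62 is ≥ 66 and < 90 → Meets

Meets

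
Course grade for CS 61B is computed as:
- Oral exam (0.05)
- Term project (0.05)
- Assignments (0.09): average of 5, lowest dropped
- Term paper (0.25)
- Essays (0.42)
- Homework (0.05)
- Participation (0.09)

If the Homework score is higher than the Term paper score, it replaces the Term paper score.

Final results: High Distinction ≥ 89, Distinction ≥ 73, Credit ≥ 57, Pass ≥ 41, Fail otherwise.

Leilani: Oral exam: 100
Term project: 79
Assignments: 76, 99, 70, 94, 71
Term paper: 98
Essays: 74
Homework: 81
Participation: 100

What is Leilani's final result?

Distinction

Assignments: drop 70 → average of remaining 4 = 340/4 = 85
Homework (81) ≤ Term paper (98), so Term paper stays at 98.
Weighted total:
  Oral exam 100 × 0.05 = 5
  Term project 79 × 0.05 = 3.95
  Assignments 85 × 0.09 = 7.65
  Term paper 98 × 0.25 = 24.5
  Essays 74 × 0.42 = 31.08
  Homework 81 × 0.05 = 4.05
  Participation 100 × 0.09 = 9
Sum = 85.23
85.23 is ≥ 73 and < 89 → Distinction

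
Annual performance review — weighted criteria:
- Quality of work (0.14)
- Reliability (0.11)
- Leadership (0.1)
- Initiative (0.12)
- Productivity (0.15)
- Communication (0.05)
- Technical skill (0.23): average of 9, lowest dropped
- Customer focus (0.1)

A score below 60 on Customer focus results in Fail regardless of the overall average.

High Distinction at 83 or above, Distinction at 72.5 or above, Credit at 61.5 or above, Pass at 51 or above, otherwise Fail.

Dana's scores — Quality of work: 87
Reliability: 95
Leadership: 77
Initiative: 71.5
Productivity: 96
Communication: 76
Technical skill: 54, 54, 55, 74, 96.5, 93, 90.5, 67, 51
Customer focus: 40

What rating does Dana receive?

Fail

Technical skill: drop 51 → average of remaining 8 = 584/8 = 73
Customer focus score 40 < 60: minimum not met.
Weighted total:
  Quality of work 87 × 0.14 = 12.18
  Reliability 95 × 0.11 = 10.45
  Leadership 77 × 0.1 = 7.7
  Initiative 71.5 × 0.12 = 8.58
  Productivity 96 × 0.15 = 14.4
  Communication 76 × 0.05 = 3.8
  Technical skill 73 × 0.23 = 16.79
  Customer focus 40 × 0.1 = 4
Sum = 77.9
Because the Customer focus minimum was not met, the result is Fail.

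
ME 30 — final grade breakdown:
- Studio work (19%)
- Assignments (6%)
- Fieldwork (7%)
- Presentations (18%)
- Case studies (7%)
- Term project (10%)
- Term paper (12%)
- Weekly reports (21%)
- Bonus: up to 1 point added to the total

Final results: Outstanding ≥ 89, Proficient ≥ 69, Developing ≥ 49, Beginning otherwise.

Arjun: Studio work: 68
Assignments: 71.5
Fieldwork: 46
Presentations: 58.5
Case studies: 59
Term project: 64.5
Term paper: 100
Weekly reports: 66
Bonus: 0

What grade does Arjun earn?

Developing

Weighted total:
  Studio work 68 × 0.19 = 12.92
  Assignments 71.5 × 0.06 = 4.29
  Fieldwork 46 × 0.07 = 3.22
  Presentations 58.5 × 0.18 = 10.53
  Case studies 59 × 0.07 = 4.13
  Term project 64.5 × 0.1 = 6.45
  Term paper 100 × 0.12 = 12
  Weekly reports 66 × 0.21 = 13.86
Sum = 67.4
Bonus: 67.4 + 0 = 67.4
67.4 is ≥ 49 and < 69 → Developing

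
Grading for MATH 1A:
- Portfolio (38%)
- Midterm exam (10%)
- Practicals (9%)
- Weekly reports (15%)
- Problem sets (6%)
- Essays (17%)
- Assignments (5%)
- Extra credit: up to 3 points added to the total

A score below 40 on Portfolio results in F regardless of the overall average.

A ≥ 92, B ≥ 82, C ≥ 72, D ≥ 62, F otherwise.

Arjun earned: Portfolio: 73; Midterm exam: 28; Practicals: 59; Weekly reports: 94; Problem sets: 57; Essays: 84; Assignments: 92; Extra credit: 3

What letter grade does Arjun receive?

Portfolio score 73 ≥ 40: minimum met.
Weighted total:
  Portfolio 73 × 0.38 = 27.74
  Midterm exam 28 × 0.1 = 2.8
  Practicals 59 × 0.09 = 5.31
  Weekly reports 94 × 0.15 = 14.1
  Problem sets 57 × 0.06 = 3.42
  Essays 84 × 0.17 = 14.28
  Assignments 92 × 0.05 = 4.6
Sum = 72.25
Extra credit: 72.25 + 3 = 75.25
75.25 is ≥ 72 and < 82 → C

C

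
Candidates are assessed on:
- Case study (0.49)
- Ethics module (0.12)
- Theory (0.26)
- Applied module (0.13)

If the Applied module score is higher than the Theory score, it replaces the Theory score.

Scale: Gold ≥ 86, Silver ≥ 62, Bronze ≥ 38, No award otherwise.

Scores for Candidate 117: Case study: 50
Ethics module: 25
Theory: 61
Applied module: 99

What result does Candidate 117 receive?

Silver

Applied module (99) > Theory (61), so Theory counts as 99.
Weighted total:
  Case study 50 × 0.49 = 24.5
  Ethics module 25 × 0.12 = 3
  Theory 99 × 0.26 = 25.74
  Applied module 99 × 0.13 = 12.87
Sum = 66.11
66.11 is ≥ 62 and < 86 → Silver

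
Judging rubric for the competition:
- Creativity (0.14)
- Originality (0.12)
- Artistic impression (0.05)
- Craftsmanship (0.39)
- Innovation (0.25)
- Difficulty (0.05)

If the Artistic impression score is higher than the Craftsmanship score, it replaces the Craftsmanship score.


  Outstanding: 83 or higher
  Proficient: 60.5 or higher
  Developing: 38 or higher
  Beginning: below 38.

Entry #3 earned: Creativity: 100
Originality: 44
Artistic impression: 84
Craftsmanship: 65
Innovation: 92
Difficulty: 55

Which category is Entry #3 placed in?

Proficient

Artistic impression (84) > Craftsmanship (65), so Craftsmanship counts as 84.
Weighted total:
  Creativity 100 × 0.14 = 14
  Originality 44 × 0.12 = 5.28
  Artistic impression 84 × 0.05 = 4.2
  Craftsmanship 84 × 0.39 = 32.76
  Innovation 92 × 0.25 = 23
  Difficulty 55 × 0.05 = 2.75
Sum = 81.99
81.99 is ≥ 60.5 and < 83 → Proficient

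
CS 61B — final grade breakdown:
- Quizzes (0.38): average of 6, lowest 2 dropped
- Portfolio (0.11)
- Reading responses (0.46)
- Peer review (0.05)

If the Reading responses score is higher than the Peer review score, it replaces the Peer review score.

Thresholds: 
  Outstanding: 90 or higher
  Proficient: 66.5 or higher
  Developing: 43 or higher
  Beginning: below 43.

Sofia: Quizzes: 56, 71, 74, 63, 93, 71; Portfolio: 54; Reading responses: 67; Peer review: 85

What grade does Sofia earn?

Quizzes: drop 56, 63 → average of remaining 4 = 309/4 = 77.25
Reading responses (67) ≤ Peer review (85), so Peer review stays at 85.
Weighted total:
  Quizzes 77.25 × 0.38 = 29.355
  Portfolio 54 × 0.11 = 5.94
  Reading responses 67 × 0.46 = 30.82
  Peer review 85 × 0.05 = 4.25
Sum = 70.365
70.365 is ≥ 66.5 and < 90 → Proficient

Proficient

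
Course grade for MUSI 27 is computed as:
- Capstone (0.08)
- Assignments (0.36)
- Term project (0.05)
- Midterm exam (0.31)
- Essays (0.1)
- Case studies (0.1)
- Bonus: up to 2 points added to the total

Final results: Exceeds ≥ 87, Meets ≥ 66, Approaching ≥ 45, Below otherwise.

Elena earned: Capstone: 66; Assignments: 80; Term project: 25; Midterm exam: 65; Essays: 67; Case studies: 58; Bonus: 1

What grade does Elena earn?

Meets

Weighted total:
  Capstone 66 × 0.08 = 5.28
  Assignments 80 × 0.36 = 28.8
  Term project 25 × 0.05 = 1.25
  Midterm exam 65 × 0.31 = 20.15
  Essays 67 × 0.1 = 6.7
  Case studies 58 × 0.1 = 5.8
Sum = 67.98
Bonus: 67.98 + 1 = 68.98
68.98 is ≥ 66 and < 87 → Meets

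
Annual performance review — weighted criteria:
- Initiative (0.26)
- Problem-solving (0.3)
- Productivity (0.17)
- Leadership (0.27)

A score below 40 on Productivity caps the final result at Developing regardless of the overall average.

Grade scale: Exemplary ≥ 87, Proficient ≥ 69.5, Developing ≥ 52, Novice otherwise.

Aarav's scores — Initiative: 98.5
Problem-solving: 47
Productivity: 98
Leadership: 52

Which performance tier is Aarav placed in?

Productivity score 98 ≥ 40: minimum met.
Weighted total:
  Initiative 98.5 × 0.26 = 25.61
  Problem-solving 47 × 0.3 = 14.1
  Productivity 98 × 0.17 = 16.66
  Leadership 52 × 0.27 = 14.04
Sum = 70.41
70.41 is ≥ 69.5 and < 87 → Proficient

Proficient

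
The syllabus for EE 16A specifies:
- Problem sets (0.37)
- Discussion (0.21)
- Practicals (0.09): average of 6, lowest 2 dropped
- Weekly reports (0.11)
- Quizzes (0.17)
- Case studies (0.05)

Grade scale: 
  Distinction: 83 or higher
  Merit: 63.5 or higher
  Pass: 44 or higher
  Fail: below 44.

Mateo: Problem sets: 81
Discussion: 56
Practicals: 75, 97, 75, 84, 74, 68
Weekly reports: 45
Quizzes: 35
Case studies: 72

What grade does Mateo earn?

Practicals: drop 68, 74 → average of remaining 4 = 331/4 = 82.75
Weighted total:
  Problem sets 81 × 0.37 = 29.97
  Discussion 56 × 0.21 = 11.76
  Practicals 82.75 × 0.09 = 7.4475
  Weekly reports 45 × 0.11 = 4.95
  Quizzes 35 × 0.17 = 5.95
  Case studies 72 × 0.05 = 3.6
Sum = 63.6775
63.6775 is ≥ 63.5 and < 83 → Merit

Merit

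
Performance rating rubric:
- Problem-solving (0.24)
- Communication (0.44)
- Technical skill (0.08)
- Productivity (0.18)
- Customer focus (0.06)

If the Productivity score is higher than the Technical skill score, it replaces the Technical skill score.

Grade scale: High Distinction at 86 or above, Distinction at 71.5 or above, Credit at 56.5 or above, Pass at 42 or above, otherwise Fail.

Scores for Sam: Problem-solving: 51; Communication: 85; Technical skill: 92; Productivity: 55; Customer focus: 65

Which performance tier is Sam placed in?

Productivity (55) ≤ Technical skill (92), so Technical skill stays at 92.
Weighted total:
  Problem-solving 51 × 0.24 = 12.24
  Communication 85 × 0.44 = 37.4
  Technical skill 92 × 0.08 = 7.36
  Productivity 55 × 0.18 = 9.9
  Customer focus 65 × 0.06 = 3.9
Sum = 70.8
70.8 is ≥ 56.5 and < 71.5 → Credit

Credit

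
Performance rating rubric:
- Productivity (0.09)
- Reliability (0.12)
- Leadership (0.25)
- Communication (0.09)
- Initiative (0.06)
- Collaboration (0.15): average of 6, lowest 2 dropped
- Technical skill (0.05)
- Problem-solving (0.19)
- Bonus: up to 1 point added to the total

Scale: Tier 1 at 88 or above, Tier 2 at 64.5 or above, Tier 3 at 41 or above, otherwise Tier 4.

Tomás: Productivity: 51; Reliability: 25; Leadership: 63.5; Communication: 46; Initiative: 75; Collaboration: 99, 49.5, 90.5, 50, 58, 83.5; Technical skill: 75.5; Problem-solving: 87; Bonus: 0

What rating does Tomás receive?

Tier 2

Collaboration: drop 49.5, 50 → average of remaining 4 = 331/4 = 82.75
Weighted total:
  Productivity 51 × 0.09 = 4.59
  Reliability 25 × 0.12 = 3
  Leadership 63.5 × 0.25 = 15.875
  Communication 46 × 0.09 = 4.14
  Initiative 75 × 0.06 = 4.5
  Collaboration 82.75 × 0.15 = 12.4125
  Technical skill 75.5 × 0.05 = 3.775
  Problem-solving 87 × 0.19 = 16.53
Sum = 64.8225
Bonus: 64.8225 + 0 = 64.8225
64.8225 is ≥ 64.5 and < 88 → Tier 2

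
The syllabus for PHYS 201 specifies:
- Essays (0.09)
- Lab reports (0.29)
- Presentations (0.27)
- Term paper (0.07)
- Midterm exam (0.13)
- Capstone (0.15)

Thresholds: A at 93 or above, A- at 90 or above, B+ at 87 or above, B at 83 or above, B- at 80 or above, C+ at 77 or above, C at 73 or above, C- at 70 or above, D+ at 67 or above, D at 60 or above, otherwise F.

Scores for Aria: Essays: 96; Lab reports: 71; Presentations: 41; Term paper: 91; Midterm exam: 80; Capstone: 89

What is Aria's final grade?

C-

Weighted total:
  Essays 96 × 0.09 = 8.64
  Lab reports 71 × 0.29 = 20.59
  Presentations 41 × 0.27 = 11.07
  Term paper 91 × 0.07 = 6.37
  Midterm exam 80 × 0.13 = 10.4
  Capstone 89 × 0.15 = 13.35
Sum = 70.42
70.42 is ≥ 70 and < 73 → C-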